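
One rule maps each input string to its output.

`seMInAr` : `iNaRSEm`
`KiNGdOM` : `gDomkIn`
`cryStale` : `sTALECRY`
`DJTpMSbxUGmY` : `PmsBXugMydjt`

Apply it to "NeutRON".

The transformation: flip the case of every letter, then move the first 3 characters to the end (rotate left by 3).
Working it through for "NeutRON": intermediate "nEUTron", final "TronnEU".

TronnEU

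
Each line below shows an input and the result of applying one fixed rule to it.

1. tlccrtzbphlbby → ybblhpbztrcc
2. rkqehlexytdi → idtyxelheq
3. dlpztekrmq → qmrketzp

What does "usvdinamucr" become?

rcumanidv

Rule — reverse the string, then delete the last 2 characters.
Starting from "usvdinamucr": after the first operation, "rcumanidvsu"; after the second, "rcumanidv".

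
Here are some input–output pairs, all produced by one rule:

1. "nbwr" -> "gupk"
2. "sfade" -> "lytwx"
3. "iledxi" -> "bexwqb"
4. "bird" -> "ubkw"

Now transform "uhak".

What's happening: shift every letter 7 places backward in the alphabet (wrapping around).
So "uhak" becomes "natd".

natd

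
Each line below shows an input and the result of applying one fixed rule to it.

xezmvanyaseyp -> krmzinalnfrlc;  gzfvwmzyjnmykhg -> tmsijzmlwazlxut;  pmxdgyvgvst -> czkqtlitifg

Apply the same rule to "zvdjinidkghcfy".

Looking at the pairs, the operation is to shift every letter 13 places forward in the alphabet (wrapping around) — i.e. ROT13.
"zvdjinidkghcfy" → "miqwvavqxtupsl".

miqwvavqxtupsl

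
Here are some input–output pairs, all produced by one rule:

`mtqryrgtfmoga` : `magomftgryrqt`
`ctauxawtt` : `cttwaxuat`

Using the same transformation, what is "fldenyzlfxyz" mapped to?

Rule — reverse the string, then move the last character to the front.
"fldenyzlfxyz" → "zyxflzynedlf" → "fzyxflzynedl".

fzyxflzynedl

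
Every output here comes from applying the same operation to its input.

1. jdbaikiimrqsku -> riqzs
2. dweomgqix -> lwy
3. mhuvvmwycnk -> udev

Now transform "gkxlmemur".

What's happening: shift every letter 8 places forward in the alphabet (wrapping around), then keep one character in every 3, starting at position 1 (positions 1st, 4th, 7th, ...).
Starting from "gkxlmemur": after the first operation, "osftumucz"; after the second, "otu".

otu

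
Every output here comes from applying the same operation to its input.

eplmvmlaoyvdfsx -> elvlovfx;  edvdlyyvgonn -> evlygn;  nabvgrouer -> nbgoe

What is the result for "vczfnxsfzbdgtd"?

vznszdt

The transformation: keep every other character starting from the first (positions 1st, 3rd, 5th, ...).
So "vczfnxsfzbdgtd" becomes "vznszdt".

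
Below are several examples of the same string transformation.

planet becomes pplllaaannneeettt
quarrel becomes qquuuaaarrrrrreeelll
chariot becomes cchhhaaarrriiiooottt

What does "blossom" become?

bblllooossssssooommm

The transformation: repeat every character 3 times, then delete the first character.
Applying both steps to "blossom": "bbblllooossssssooommm", then "bblllooossssssooommm".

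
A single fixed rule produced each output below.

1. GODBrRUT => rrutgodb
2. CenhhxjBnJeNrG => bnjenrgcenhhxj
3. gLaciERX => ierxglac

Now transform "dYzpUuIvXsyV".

ivxsyvdyzpuu

In each case the input is transformed by: swap the front and back halves of the string, then convert every letter to lowercase.
Applying both steps to "dYzpUuIvXsyV": "IvXsyVdYzpUu", then "ivxsyvdyzpuu".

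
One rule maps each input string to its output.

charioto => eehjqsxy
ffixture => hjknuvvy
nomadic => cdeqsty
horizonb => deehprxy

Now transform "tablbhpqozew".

The transformation: shift every letter 10 places backward in the alphabet (wrapping around), then sort the characters into alphabetical order.
"tablbhpqozew" → "jqrbrxfgepum" → "befgjmpqrrux".

befgjmpqrrux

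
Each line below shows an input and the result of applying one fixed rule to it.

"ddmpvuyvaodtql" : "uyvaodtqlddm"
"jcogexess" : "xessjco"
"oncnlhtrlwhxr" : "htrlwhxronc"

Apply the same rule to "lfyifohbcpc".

ohbcpclfy

What's happening: move the first 3 characters to the end (rotate left by 3), then delete the first 2 characters.
Applying both steps to "lfyifohbcpc": "ifohbcpclfy", then "ohbcpclfy".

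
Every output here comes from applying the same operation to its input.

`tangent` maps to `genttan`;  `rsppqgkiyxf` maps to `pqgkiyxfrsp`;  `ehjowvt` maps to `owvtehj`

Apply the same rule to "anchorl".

Each output is the input with this applied: move the first 3 characters to the end (rotate left by 3).
Applying that to "anchorl" gives "horlanc".

horlanc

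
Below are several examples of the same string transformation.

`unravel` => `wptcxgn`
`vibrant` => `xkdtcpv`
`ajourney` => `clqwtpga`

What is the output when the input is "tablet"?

vcdngv

Each output is the input with this applied: shift every letter 2 places forward in the alphabet (wrapping around).
On "tablet" that produces "vcdngv".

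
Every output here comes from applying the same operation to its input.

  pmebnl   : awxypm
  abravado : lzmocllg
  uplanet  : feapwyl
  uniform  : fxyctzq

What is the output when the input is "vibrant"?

What's happening: take characters alternately from the front and the back (1st, last, 2nd, 2nd-last, ...), then shift every letter 11 places forward in the alphabet (wrapping around).
Starting from "vibrant": after the first operation, "vtinbar"; after the second, "getymlc".

getymlc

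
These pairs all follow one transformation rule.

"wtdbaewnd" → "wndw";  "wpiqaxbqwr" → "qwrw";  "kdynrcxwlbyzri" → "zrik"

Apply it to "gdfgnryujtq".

The pattern: move the last 3 characters to the front (rotate right by 3), then keep only the first 4 characters.
For "gdfgnryujtq" the result is "jtqg".

jtqg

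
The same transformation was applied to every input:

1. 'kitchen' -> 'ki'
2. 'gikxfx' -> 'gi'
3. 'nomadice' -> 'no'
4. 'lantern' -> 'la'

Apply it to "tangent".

Rule — keep only the first 2 characters.
"tangent" → "ta".

ta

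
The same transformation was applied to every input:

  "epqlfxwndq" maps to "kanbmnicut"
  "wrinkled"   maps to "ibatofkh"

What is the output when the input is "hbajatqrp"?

Rule — shift every letter 3 places backward in the alphabet (wrapping around), then move the last 3 characters to the front (rotate right by 3).
On "hbajatqrp": the first step gives "eyxgxqnom", and the second then gives "nomeyxgxq".

nomeyxgxq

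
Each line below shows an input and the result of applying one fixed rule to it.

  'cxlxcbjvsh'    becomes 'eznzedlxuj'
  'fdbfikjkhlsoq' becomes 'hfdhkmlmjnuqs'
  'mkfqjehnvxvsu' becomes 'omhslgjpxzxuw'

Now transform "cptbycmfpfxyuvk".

The transformation: shift every letter 2 places forward in the alphabet (wrapping around).
On "cptbycmfpfxyuvk" that produces "ervdaeohrhzawxm".

ervdaeohrhzawxm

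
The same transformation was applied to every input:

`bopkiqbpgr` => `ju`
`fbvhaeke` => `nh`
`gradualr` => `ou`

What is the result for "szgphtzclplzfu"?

ix

The pattern: shift every letter 3 places forward in the alphabet (wrapping around), then keep only the last 2 characters.
For "szgphtzclplzfu", step one produces "vcjskwcfosocix"; step two turns that into "ix".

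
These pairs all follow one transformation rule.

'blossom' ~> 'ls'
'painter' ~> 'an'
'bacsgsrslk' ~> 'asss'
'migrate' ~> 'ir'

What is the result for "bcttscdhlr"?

The pattern: keep every other character starting from the second (positions 2nd, 4th, 6th, ...), then delete the last character.
Applying both steps to "bcttscdhlr": "ctchr", then "ctch".

ctch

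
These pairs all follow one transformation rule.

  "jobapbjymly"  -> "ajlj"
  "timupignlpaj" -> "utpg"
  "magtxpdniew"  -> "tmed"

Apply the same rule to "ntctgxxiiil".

tnix

The rule is to keep one character in every 3, starting at position 1 (positions 1st, 4th, 7th, ...), then swap each adjacent pair of characters (1↔2, 3↔4, ...).
On "ntctgxxiiil": the first step gives "ntxi", and the second then gives "tnix".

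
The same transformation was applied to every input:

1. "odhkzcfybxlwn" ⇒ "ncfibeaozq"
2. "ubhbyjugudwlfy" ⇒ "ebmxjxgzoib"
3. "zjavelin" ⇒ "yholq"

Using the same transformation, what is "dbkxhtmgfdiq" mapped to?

akwpjiglt

The transformation: delete the first 3 characters, then shift every letter 3 places forward in the alphabet (wrapping around).
Doing the same to "dbkxhtmgfdiq": "akwpjiglt".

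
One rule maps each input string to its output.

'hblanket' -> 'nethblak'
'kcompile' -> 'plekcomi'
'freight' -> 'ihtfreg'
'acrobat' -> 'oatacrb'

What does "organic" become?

Looking at the pairs, the operation is to move the last 3 characters to the front (rotate right by 3), then swap the first and last characters.
Applying both steps to "organic": "nicorga", then "aicorgn".

aicorgn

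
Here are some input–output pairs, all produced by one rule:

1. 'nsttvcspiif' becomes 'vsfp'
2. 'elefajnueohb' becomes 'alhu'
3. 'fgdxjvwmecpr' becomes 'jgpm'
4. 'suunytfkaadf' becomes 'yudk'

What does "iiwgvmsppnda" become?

Each output is the input with this applied: keep one character in every 3, starting at position 2 (positions 2nd, 5th, 8th, ...), then swap each adjacent pair of characters (1↔2, 3↔4, ...).
On "iiwgvmsppnda": the first step gives "ivpd", and the second then gives "vidp".

vidp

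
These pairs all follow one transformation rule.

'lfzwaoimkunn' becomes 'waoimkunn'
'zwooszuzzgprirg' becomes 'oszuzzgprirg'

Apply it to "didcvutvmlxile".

The transformation: delete the first 3 characters.
On "didcvutvmlxile" that produces "cvutvmlxile".

cvutvmlxile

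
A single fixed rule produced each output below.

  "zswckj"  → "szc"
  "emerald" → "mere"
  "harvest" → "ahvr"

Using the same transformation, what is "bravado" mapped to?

Rule — swap each adjacent pair of characters (1↔2, 3↔4, ...), then delete the last 3 characters.
"bravado" → "rbva".

rbva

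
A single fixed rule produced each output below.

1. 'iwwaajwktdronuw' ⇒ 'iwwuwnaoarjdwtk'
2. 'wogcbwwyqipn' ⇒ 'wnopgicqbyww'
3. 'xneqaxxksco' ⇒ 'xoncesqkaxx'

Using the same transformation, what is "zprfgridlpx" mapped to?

zxpprlfdgir

The transformation: take characters alternately from the front and the back (1st, last, 2nd, 2nd-last, ...).
On "zprfgridlpx" that produces "zxpprlfdgir".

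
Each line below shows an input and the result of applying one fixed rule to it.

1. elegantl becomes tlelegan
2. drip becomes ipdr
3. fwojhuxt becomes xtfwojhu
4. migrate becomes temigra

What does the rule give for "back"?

Each output is the input with this applied: move the last 2 characters to the front (rotate right by 2).
So "back" becomes "ckba".

ckba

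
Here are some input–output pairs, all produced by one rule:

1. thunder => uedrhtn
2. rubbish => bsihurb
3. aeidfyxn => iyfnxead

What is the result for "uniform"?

Rule — swap each adjacent pair of characters (1↔2, 3↔4, ...), then move the first 3 characters to the end (rotate left by 3).
For "uniform", step one produces "nufirom"; step two turns that into "iromnuf".

iromnuf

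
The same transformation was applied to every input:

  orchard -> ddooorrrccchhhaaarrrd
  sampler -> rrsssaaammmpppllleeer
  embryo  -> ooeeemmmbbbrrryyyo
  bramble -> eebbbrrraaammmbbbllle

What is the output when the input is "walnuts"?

sswwwaaalllnnnuuuttts

Looking at the pairs, the operation is to repeat every character 3 times, then move the last 2 characters to the front (rotate right by 2).
Working it through for "walnuts": intermediate "wwwaaalllnnnuuutttsss", final "sswwwaaalllnnnuuuttts".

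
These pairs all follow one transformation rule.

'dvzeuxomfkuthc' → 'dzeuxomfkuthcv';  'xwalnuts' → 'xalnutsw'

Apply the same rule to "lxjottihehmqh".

ljottihehmqhx

The rule is to move the first character to the end, then swap the first and last characters.
On "lxjottihehmqh" that produces "ljottihehmqhx".
(Check on "xwalnuts": → "walnutsx" → "xalnutsw" ✓)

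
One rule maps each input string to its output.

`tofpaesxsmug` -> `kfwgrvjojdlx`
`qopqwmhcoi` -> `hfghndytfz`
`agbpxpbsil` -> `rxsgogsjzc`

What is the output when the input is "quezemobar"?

hlvqvdfsri

The pattern: shift every letter 9 places backward in the alphabet (wrapping around).
Doing the same to "quezemobar": "hlvqvdfsri".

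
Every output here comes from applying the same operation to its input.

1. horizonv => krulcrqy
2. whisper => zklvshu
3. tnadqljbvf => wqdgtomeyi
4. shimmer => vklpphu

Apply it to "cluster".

foxvwhu

The pattern: shift every letter 3 places forward in the alphabet (wrapping around).
So "cluster" becomes "foxvwhu".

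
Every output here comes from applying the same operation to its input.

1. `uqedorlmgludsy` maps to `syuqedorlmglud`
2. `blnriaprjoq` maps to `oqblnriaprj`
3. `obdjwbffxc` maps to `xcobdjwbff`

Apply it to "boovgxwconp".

Each output is the input with this applied: move the last 2 characters to the front (rotate right by 2).
On "boovgxwconp" that produces "npboovgxwco".

npboovgxwco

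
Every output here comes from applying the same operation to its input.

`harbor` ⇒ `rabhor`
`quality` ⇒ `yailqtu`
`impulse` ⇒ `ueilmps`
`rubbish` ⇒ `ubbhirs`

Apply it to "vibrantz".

Looking at the pairs, the operation is to sort the characters into alphabetical order, then move the last character to the front.
On "vibrantz": the first step gives "abinrtvz", and the second then gives "zabinrtv".
(Check on "impulse": → "eilmpsu" → "ueilmps" ✓)

zabinrtv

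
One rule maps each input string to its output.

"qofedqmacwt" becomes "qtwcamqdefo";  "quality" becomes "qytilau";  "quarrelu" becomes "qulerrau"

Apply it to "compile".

celipmo

The rule is to reverse the string, then move the last character to the front.
On "compile": the first step gives "elipmoc", and the second then gives "celipmo".
(Check on "quality": → "ytilauq" → "qytilau" ✓)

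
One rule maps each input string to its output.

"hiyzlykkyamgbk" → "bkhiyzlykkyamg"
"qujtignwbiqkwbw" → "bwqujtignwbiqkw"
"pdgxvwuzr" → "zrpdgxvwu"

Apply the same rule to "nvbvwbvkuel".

Rule — move the last 2 characters to the front (rotate right by 2).
Doing the same to "nvbvwbvkuel": "elnvbvwbvku".

elnvbvwbvku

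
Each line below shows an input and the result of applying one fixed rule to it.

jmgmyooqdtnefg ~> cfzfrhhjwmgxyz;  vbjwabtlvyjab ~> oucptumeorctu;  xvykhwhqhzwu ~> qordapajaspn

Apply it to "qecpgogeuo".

In each case the input is transformed by: shift every letter 7 places backward in the alphabet (wrapping around).
For "qecpgogeuo" the result is "jxvizhzxnh".

jxvizhzxnh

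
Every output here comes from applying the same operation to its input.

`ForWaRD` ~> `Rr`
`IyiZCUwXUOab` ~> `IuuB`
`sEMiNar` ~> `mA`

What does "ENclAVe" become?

Cv

The rule is to keep one character in every 3, starting at position 3 (positions 3rd, 6th, 9th, ...), then flip the case of every letter.
For "ENclAVe", step one produces "cV"; step two turns that into "Cv".
(Check on "IyiZCUwXUOab": → "iUUb" → "IuuB" ✓)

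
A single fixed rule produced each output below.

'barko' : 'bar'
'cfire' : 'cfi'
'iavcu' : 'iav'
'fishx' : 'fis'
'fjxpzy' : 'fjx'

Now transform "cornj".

What's happening: keep only the first 3 characters.
On "cornj" that produces "cor".

cor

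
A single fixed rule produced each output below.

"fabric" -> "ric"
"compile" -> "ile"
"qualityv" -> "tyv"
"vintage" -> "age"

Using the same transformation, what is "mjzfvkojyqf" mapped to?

yqf

Looking at the pairs, the operation is to keep only the last 3 characters.
"mjzfvkojyqf" → "yqf".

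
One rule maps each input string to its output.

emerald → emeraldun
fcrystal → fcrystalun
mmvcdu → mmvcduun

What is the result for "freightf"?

Looking at the pairs, the operation is to append "un".
"freightf" → "freightfun".

freightfun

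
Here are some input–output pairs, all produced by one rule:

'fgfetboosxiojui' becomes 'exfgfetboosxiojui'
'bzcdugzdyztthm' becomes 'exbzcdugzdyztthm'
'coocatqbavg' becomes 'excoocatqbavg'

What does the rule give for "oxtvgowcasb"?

Rule — prepend "ex".
On "oxtvgowcasb" that produces "exoxtvgowcasb".

exoxtvgowcasb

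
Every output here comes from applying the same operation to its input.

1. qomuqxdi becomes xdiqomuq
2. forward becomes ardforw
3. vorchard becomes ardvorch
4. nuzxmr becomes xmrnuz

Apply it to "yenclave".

aveyencl

What's happening: move the last 3 characters to the front (rotate right by 3).
"yenclave" → "aveyencl".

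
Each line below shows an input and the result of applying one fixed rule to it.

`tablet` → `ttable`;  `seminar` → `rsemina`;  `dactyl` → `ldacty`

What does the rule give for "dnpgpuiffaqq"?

qdnpgpuiffaq

The pattern: move the last character to the front.
So "dnpgpuiffaqq" becomes "qdnpgpuiffaq".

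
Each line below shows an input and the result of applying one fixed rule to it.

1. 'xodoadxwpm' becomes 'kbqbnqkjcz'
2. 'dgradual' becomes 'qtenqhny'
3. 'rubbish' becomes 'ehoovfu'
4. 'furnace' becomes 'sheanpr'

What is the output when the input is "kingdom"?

The pattern: shift every letter 13 places forward in the alphabet (wrapping around) — i.e. ROT13.
For "kingdom" the result is "xvatqbz".

xvatqbz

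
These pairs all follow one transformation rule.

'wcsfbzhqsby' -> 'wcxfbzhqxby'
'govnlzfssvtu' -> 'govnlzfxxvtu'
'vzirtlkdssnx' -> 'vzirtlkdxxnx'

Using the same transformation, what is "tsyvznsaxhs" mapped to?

The transformation: replace every "s" with "x".
So "tsyvznsaxhs" becomes "txyvznxaxhx".

txyvznxaxhx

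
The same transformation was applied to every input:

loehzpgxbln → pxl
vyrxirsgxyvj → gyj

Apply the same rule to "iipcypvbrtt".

What's happening: keep every other character starting from the second (positions 2nd, 4th, 6th, ...), then keep only the last 3 characters.
For "iipcypvbrtt" the result is "pbt".

pbt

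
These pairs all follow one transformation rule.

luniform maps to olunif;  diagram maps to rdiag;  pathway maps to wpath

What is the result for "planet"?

The pattern: delete the last 2 characters, then move the last character to the front.
On "planet": the first step gives "plan", and the second then gives "npla".

npla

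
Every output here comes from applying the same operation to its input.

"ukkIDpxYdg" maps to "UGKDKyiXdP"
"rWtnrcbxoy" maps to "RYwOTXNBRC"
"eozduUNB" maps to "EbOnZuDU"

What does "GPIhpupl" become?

gLpPiUHP

What's happening: flip the case of every letter, then take characters alternately from the front and the back (1st, last, 2nd, 2nd-last, ...).
On "GPIhpupl": the first step gives "gpiHPUPL", and the second then gives "gLpPiUHP".
(Check on "eozduUNB": → "EOZDUunb" → "EbOnZuDU" ✓)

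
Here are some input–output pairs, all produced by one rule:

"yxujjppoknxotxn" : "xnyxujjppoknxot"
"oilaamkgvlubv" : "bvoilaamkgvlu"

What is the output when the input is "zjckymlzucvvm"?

In each case the input is transformed by: move the last 2 characters to the front (rotate right by 2).
Doing the same to "zjckymlzucvvm": "vmzjckymlzucv".

vmzjckymlzucv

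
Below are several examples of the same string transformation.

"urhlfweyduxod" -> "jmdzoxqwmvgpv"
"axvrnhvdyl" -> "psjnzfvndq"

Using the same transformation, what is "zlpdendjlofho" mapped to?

drvhfwbvgdzxg

The rule is to shift every letter 8 places backward in the alphabet (wrapping around), then swap each adjacent pair of characters (1↔2, 3↔4, ...).
"zlpdendjlofho" → "drvhfwbvgdzxg".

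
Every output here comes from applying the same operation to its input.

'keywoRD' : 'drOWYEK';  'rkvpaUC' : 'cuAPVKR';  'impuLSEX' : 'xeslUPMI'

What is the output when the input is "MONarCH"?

hcRAnom

Rule — reverse the string, then flip the case of every letter.
On "MONarCH": the first step gives "HCraNOM", and the second then gives "hcRAnom".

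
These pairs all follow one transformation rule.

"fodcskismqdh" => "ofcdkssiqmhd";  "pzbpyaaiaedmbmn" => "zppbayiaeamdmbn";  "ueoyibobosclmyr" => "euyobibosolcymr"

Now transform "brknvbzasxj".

rbnkbvazxsj

In each case the input is transformed by: swap each adjacent pair of characters (1↔2, 3↔4, ...).
On "brknvbzasxj" that produces "rbnkbvazxsj".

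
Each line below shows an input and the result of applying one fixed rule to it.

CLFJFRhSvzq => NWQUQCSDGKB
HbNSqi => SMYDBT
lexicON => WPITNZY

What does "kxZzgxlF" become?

Rule — shift every letter 11 places forward in the alphabet (wrapping around), then convert every letter to uppercase.
Working it through for "kxZzgxlF": intermediate "viKkriwQ", final "VIKKRIWQ".
(Check on "HbNSqi": → "SmYDbt" → "SMYDBT" ✓)

VIKKRIWQ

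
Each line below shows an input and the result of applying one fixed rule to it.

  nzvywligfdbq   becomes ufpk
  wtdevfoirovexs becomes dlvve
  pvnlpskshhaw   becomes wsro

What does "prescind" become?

What's happening: shift every letter 7 places forward in the alphabet (wrapping around), then keep one character in every 3, starting at position 1 (positions 1st, 4th, 7th, ...).
Starting from "prescind": after the first operation, "wylzjpuk"; after the second, "wzu".

wzu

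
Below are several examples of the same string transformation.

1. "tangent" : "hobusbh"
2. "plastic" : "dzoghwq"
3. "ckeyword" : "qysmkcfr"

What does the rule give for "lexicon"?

The pattern: shift every letter 12 places backward in the alphabet (wrapping around).
For "lexicon" the result is "zslwqcb".

zslwqcb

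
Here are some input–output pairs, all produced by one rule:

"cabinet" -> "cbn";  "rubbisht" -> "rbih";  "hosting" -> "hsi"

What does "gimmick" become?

Rule — move the last character to the front, then keep every other character starting from the second (positions 2nd, 4th, 6th, ...).
"gimmick" → "kgimmic" → "gmi".

gmi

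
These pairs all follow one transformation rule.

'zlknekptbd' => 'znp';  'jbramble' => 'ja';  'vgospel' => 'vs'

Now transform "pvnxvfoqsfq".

The rule is to keep one character in every 3, starting at position 1 (positions 1st, 4th, 7th, ...), then delete the last character.
Working it through for "pvnxvfoqsfq": intermediate "pxof", final "pxo".

pxo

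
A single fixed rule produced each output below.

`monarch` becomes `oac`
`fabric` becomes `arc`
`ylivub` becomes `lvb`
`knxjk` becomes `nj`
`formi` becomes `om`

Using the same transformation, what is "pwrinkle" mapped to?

wike

Each output is the input with this applied: keep every other character starting from the second (positions 2nd, 4th, 6th, ...).
Applying that to "pwrinkle" gives "wike".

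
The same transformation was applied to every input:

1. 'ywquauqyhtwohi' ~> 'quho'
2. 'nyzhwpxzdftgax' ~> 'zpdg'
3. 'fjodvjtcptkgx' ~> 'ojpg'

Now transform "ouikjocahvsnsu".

iohn

The pattern: keep one character in every 3, starting at position 3 (positions 3rd, 6th, 9th, ...).
For "ouikjocahvsnsu" the result is "iohn".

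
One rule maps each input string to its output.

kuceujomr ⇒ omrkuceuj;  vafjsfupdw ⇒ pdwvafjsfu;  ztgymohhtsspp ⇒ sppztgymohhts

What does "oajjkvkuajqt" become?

Each output is the input with this applied: move the last 3 characters to the front (rotate right by 3).
For "oajjkvkuajqt" the result is "jqtoajjkvkua".

jqtoajjkvkua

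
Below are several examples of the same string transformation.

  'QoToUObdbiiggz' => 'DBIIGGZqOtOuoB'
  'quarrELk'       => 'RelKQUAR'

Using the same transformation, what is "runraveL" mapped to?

Each output is the input with this applied: flip the case of every letter, then swap the front and back halves of the string.
"runraveL" → "RUNRAVEl" → "AVElRUNR".

AVElRUNR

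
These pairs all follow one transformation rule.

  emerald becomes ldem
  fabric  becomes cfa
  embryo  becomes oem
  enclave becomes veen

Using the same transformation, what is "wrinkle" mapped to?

lewr

The transformation: move the first 2 characters to the end (rotate left by 2), then delete the first 3 characters.
Applying that to "wrinkle" gives "lewr".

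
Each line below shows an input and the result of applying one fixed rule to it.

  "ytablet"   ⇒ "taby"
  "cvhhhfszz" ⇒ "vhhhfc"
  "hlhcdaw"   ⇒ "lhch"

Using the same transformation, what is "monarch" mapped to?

onam

Each output is the input with this applied: delete the last 3 characters, then move the first character to the end.
Starting from "monarch": after the first operation, "mona"; after the second, "onam".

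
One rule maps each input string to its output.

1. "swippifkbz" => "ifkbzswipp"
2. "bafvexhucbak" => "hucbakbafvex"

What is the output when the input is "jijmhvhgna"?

The pattern: swap the front and back halves of the string.
For "jijmhvhgna" the result is "vhgnajijmh".

vhgnajijmh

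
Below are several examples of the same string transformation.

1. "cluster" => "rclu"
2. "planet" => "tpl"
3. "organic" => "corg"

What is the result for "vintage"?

The rule is to move the last character to the front, then delete the last 3 characters.
Working it through for "vintage": intermediate "evintag", final "evin".

evin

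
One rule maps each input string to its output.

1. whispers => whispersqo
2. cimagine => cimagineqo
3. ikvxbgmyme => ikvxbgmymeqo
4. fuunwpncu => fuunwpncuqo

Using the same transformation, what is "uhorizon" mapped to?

uhorizonqo

The rule is to append "qo".
Applying that to "uhorizon" gives "uhorizonqo".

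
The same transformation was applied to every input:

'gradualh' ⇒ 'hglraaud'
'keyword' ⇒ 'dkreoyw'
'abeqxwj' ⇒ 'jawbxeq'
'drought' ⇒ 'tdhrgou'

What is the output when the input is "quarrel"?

lqeurar

The transformation: reverse the string, then take characters alternately from the front and the back (1st, last, 2nd, 2nd-last, ...).
Applying both steps to "quarrel": "lerrauq", then "lqeurar".
(Check on "drought": → "thguord" → "tdhrgou" ✓)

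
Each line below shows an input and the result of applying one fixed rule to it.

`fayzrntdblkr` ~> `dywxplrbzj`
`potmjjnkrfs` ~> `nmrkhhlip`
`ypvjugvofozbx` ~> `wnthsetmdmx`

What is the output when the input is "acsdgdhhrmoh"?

yaqbebffpk

Looking at the pairs, the operation is to delete the last 2 characters, then shift every letter 2 places backward in the alphabet (wrapping around).
Applying both steps to "acsdgdhhrmoh": "acsdgdhhrm", then "yaqbebffpk".
(Check on "fayzrntdblkr": → "fayzrntdbl" → "dywxplrbzj" ✓)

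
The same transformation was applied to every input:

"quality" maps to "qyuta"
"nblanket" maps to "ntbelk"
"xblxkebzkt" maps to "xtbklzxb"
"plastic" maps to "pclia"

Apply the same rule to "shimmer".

srhei

The transformation: take characters alternately from the front and the back (1st, last, 2nd, 2nd-last, ...), then delete the last 2 characters.
For "shimmer", step one produces "srheimm"; step two turns that into "srhei".
(Check on "plastic": → "pcliats" → "pclia" ✓)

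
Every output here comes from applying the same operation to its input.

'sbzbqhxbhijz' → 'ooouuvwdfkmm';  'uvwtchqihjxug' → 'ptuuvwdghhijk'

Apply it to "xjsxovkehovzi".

The rule is to sort the characters into alphabetical order, then shift every letter 13 places forward in the alphabet (wrapping around) — i.e. ROT13.
Starting from "xjsxovkehovzi": after the first operation, "ehijkoosvvxxz"; after the second, "ruvwxbbfiikkm".

ruvwxbbfiikkm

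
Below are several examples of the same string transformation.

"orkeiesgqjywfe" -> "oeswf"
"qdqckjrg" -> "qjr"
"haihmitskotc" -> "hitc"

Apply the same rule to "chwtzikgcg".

In each case the input is transformed by: swap each adjacent pair of characters (1↔2, 3↔4, ...), then keep one character in every 3, starting at position 2 (positions 2nd, 5th, 8th, ...).
Starting from "chwtzikgcg": after the first operation, "hctwizgkgc"; after the second, "cik".

cik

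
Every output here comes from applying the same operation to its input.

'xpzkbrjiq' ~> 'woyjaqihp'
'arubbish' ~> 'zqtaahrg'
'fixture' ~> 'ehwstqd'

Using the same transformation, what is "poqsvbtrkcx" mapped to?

Looking at the pairs, the operation is to shift every letter 1 place backward in the alphabet (wrapping around).
For "poqsvbtrkcx" the result is "onpruasqjbw".

onpruasqjbw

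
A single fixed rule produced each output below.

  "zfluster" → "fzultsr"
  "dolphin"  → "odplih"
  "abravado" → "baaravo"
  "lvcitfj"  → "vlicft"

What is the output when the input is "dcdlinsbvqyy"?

The rule is to swap each adjacent pair of characters (1↔2, 3↔4, ...), then delete the last character.
"dcdlinsbvqyy" → "cdldnibsqvyy" → "cdldnibsqvy".

cdldnibsqvy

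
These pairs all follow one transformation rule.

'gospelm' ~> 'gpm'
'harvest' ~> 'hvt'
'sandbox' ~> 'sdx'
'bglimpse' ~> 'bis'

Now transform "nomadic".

nac

The pattern: keep one character in every 3, starting at position 1 (positions 1st, 4th, 7th, ...).
"nomadic" → "nac".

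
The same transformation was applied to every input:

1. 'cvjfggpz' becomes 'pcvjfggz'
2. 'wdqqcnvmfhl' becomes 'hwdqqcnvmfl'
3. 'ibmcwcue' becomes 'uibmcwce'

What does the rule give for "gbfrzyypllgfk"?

fgbfrzyypllgk

Each output is the input with this applied: move the last character to the front, then swap the first and last characters.
For "gbfrzyypllgfk", step one produces "kgbfrzyypllgf"; step two turns that into "fgbfrzyypllgk".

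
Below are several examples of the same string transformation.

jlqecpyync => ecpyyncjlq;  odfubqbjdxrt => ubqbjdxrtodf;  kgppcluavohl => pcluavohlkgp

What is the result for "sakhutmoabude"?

The rule is to move the first 3 characters to the end (rotate left by 3).
For "sakhutmoabude" the result is "hutmoabudesak".

hutmoabudesak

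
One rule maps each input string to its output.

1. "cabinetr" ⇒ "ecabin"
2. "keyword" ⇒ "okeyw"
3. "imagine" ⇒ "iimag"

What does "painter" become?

Looking at the pairs, the operation is to delete the last 2 characters, then move the last character to the front.
"painter" → "paint" → "tpain".

tpain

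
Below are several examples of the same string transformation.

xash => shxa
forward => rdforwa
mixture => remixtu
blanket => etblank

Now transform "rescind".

The pattern: move the last 2 characters to the front (rotate right by 2).
Applying that to "rescind" gives "ndresci".

ndresci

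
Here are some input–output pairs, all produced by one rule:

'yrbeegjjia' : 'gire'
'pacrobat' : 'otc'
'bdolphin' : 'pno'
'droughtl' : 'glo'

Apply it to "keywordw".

owy

The rule is to swap the front and back halves of the string, then keep one character in every 3, starting at position 1 (positions 1st, 4th, 7th, ...).
Starting from "keywordw": after the first operation, "ordwkeyw"; after the second, "owy".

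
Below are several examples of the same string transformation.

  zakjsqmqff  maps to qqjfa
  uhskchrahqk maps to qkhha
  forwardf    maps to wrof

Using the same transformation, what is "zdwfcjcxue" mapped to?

The transformation: keep every other character starting from the second (positions 2nd, 4th, 6th, ...), then sort the characters into reverse alphabetical order.
For "zdwfcjcxue", step one produces "dfjxe"; step two turns that into "xjfed".

xjfed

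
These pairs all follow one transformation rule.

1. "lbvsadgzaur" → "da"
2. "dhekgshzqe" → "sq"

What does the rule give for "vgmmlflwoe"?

fo

Looking at the pairs, the operation is to keep one character in every 3, starting at position 3 (positions 3rd, 6th, 9th, ...), then delete the first character.
For "vgmmlflwoe", step one produces "mfo"; step two turns that into "fo".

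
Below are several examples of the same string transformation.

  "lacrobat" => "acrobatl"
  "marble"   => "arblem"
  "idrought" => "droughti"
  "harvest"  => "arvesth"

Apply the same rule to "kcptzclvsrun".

cptzclvsrunk

Each output is the input with this applied: move the first character to the end.
Applying that to "kcptzclvsrun" gives "cptzclvsrunk".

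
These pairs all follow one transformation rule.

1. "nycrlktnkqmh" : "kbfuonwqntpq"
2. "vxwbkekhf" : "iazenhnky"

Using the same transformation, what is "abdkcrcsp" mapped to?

segnfufvd

Rule — shift every letter 3 places forward in the alphabet (wrapping around), then swap the first and last characters.
Applying both steps to "abdkcrcsp": "degnfufvs", then "segnfufvd".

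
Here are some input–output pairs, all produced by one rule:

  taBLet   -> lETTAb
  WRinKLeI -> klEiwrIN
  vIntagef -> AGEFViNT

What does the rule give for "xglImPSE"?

Each output is the input with this applied: flip the case of every letter, then swap the front and back halves of the string.
Applying both steps to "xglImPSE": "XGLiMpse", then "MpseXGLi".

MpseXGLi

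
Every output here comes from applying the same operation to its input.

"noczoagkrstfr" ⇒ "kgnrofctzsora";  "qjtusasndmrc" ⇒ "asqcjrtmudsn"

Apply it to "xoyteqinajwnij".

Rule — take characters alternately from the front and the back (1st, last, 2nd, 2nd-last, ...), then move the last 2 characters to the front (rotate right by 2).
Working it through for "xoyteqinajwnij": intermediate "xjoiyntwejqain", final "inxjoiyntwejqa".
(Check on "qjtusasndmrc": → "qcjrtmudsnas" → "asqcjrtmudsn" ✓)

inxjoiyntwejqa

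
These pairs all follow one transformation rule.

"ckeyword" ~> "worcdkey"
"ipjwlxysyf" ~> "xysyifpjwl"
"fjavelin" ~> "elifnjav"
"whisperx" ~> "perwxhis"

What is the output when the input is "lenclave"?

lavleenc

Rule — swap the first and last characters, then swap the front and back halves of the string.
"lenclave" → "eenclavl" → "lavleenc".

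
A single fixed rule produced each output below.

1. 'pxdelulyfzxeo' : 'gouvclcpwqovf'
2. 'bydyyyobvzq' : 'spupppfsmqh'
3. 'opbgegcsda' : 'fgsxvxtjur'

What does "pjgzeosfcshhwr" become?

gaxqvfjwtjyyni

In each case the input is transformed by: shift every letter 9 places backward in the alphabet (wrapping around).
So "pjgzeosfcshhwr" becomes "gaxqvfjwtjyyni".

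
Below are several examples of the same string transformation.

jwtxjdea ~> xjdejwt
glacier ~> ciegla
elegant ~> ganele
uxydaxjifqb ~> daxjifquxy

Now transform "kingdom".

gdokin

Each output is the input with this applied: delete the last character, then move the first 3 characters to the end (rotate left by 3).
Working it through for "kingdom": intermediate "kingdo", final "gdokin".
(Check on "uxydaxjifqb": → "uxydaxjifq" → "daxjifquxy" ✓)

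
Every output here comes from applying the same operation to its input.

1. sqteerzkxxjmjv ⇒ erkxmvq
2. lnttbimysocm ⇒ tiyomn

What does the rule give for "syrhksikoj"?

hskjy

The rule is to move the first 3 characters to the end (rotate left by 3), then keep every other character starting from the first (positions 1st, 3rd, 5th, ...).
For "syrhksikoj", step one produces "hksikojsyr"; step two turns that into "hskjy".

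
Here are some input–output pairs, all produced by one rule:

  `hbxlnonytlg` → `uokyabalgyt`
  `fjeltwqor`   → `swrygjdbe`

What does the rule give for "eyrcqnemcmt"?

The transformation: shift every letter 13 places forward in the alphabet (wrapping around) — i.e. ROT13.
On "eyrcqnemcmt" that produces "rlepdarzpzg".

rlepdarzpzg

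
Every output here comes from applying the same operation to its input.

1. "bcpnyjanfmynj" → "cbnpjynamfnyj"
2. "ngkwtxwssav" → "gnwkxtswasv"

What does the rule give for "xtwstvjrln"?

Looking at the pairs, the operation is to swap each adjacent pair of characters (1↔2, 3↔4, ...).
"xtwstvjrln" → "txswvtrjnl".

txswvtrjnl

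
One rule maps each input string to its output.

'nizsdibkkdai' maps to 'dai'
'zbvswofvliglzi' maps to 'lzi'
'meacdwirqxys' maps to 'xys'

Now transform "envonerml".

rml

The rule is to keep only the last 3 characters.
So "envonerml" becomes "rml".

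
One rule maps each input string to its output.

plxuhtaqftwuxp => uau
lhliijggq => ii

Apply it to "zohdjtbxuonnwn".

ouo

What's happening: keep only the vowels.
For "zohdjtbxuonnwn" the result is "ouo".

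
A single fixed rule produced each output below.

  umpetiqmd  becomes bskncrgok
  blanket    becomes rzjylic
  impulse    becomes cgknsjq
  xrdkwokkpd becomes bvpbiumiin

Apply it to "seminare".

cqckglyp

The rule is to shift every letter 2 places backward in the alphabet (wrapping around), then move the last character to the front.
On "seminare" that produces "cqckglyp".
(Check on "blanket": → "zjylicr" → "rzjylic" ✓)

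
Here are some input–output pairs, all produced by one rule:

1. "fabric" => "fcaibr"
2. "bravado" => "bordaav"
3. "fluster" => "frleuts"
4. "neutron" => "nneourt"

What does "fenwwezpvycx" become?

fxecnywvwpez

The pattern: take characters alternately from the front and the back (1st, last, 2nd, 2nd-last, ...).
Doing the same to "fenwwezpvycx": "fxecnywvwpez".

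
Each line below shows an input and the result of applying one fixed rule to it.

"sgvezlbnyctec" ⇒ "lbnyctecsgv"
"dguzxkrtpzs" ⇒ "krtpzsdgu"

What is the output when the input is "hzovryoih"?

yoihhzo

Looking at the pairs, the operation is to move the first 3 characters to the end (rotate left by 3), then delete the first 2 characters.
"hzovryoih" → "vryoihhzo" → "yoihhzo".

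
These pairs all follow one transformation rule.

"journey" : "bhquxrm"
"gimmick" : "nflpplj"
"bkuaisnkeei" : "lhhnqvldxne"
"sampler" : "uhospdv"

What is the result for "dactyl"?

obwfdg

The transformation: shift every letter 3 places forward in the alphabet (wrapping around), then reverse the string.
"dactyl" → "gdfwbo" → "obwfdg".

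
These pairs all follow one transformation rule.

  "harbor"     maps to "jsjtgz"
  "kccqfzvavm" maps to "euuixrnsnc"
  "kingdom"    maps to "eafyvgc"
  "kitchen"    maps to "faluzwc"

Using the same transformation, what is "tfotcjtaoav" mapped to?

nxglublsgsl

Rule — shift every letter 8 places backward in the alphabet (wrapping around), then swap the first and last characters.
Starting from "tfotcjtaoav": after the first operation, "lxglublsgsn"; after the second, "nxglublsgsl".
(Check on "harbor": → "zsjtgj" → "jsjtgz" ✓)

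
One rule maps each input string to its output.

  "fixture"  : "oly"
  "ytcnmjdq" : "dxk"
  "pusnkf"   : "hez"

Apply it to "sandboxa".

iru

What's happening: shift every letter 6 places backward in the alphabet (wrapping around), then keep only the last 3 characters.
Working it through for "sandboxa": intermediate "muhxviru", final "iru".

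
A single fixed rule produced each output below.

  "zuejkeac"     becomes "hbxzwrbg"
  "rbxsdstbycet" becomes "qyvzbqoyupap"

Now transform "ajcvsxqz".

punwxgzs

Each output is the input with this applied: shift every letter 3 places backward in the alphabet (wrapping around), then swap the front and back halves of the string.
On "ajcvsxqz" that produces "punwxgzs".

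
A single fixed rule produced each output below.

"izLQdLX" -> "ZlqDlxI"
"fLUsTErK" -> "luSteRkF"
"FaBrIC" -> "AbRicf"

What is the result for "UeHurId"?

What's happening: flip the case of every letter, then move the first character to the end.
Applying both steps to "UeHurId": "uEhURiD", then "EhURiDu".

EhURiDu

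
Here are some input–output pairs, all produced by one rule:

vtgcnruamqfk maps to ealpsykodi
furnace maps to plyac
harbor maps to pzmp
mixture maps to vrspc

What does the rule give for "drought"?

msefr

The pattern: shift every letter 2 places backward in the alphabet (wrapping around), then delete the first 2 characters.
On "drought": the first step gives "bpmsefr", and the second then gives "msefr".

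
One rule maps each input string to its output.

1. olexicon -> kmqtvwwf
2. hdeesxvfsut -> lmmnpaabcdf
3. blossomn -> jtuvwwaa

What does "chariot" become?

ikpqwzb

Each output is the input with this applied: sort the characters into alphabetical order, then shift every letter 8 places forward in the alphabet (wrapping around).
Doing the same to "chariot": "ikpqwzb".
(Check on "olexicon": → "ceilnoox" → "kmqtvwwf" ✓)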